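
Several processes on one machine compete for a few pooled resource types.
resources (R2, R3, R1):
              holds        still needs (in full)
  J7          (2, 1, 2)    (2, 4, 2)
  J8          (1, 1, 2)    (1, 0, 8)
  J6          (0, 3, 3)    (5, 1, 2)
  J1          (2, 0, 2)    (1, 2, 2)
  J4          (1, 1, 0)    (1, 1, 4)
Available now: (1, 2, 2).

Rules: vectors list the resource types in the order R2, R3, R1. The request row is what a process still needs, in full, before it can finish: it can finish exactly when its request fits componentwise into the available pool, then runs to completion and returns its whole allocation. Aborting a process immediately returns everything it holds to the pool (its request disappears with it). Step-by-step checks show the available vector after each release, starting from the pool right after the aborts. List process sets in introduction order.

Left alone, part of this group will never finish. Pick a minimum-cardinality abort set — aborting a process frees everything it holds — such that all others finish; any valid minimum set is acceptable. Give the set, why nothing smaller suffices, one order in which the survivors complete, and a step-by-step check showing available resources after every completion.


Abort J8.
Key observation: before aborting J8, J7 was permanently blocked — no order could ever run it; afterwards it completes at step 3.
Why nothing smaller works: aborting no one leaves the state deadlocked as given.
One survivor order: J4, J1, J7, J6. Verifying each step (post-abort pool first):
  pool = (2, 3, 4)
  J4: need (1, 1, 4) fits (2, 3, 4); releases (1, 1, 0), pool now (3, 4, 4)
  J1: need (1, 2, 2) fits (3, 4, 4); releases (2, 0, 2), pool now (5, 4, 6)
  J7: need (2, 4, 2) fits (5, 4, 6); releases (2, 1, 2), pool now (7, 5, 8)
  J6: need (5, 1, 2) fits (7, 5, 8); releases (0, 3, 3), pool now (7, 8, 11)


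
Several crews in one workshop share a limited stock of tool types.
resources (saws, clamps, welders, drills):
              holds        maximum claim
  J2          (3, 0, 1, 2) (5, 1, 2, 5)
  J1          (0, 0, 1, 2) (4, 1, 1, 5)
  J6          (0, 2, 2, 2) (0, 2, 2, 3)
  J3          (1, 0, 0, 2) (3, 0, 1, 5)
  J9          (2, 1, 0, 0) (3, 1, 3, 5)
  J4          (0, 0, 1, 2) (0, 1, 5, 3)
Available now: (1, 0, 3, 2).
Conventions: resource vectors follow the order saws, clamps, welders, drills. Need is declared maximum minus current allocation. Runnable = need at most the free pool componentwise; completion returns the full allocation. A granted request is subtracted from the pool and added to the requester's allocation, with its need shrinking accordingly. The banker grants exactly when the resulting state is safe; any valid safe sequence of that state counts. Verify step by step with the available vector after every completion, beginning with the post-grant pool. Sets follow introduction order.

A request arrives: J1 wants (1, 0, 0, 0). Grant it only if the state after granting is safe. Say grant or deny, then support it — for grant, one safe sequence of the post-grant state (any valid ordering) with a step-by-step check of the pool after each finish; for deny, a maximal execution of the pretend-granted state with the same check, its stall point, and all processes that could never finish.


DENY. Granting would leave the state unsafe.
Key observation: the wall is saws: completing J6, J4 brings the pool only to (0, 2, 6, 6), and all the rest need more.
Pretend the grant happened; the run J6, J4 goes as far as possible. Step-by-step check:
  pool = (0, 0, 3, 2)
  J6 needs (0, 0, 0, 1) <= (0, 0, 3, 2) -> finishes; pool += (0, 2, 2, 2) = (0, 2, 5, 4)
  J4 needs (0, 1, 4, 1) <= (0, 2, 5, 4) -> finishes; pool += (0, 0, 1, 2) = (0, 2, 6, 6)
  J2 cannot run: need (2, 1, 1, 3) vs free (0, 2, 6, 6) (insufficient saws)
  J1 cannot run: need (3, 1, 0, 3) vs free (0, 2, 6, 6) (insufficient saws)
  J3 cannot run: need (2, 0, 1, 3) vs free (0, 2, 6, 6) (insufficient saws)
  J9 cannot run: need (1, 0, 3, 5) vs free (0, 2, 6, 6) (insufficient saws)
Processes that could never finish after the grant: J2, J1, J3 and J9.


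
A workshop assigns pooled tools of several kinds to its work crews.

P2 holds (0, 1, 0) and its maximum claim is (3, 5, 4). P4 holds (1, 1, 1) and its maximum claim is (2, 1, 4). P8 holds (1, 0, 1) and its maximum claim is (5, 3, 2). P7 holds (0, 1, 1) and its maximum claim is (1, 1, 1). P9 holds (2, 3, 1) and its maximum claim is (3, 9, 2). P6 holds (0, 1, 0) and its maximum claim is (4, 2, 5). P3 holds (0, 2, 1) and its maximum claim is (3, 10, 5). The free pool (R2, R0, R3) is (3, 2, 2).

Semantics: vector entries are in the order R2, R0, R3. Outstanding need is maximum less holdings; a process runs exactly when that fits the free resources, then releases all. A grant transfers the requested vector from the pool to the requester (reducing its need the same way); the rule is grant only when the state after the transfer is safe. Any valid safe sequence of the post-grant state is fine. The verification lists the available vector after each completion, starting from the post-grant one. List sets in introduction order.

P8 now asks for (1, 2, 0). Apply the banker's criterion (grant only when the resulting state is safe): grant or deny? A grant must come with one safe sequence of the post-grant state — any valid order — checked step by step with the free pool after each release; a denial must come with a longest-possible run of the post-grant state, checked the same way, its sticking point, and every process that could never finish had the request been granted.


GRANT — the state after the grant stays safe, e.g. via P7, P4, P8, P6, P2, P9, P3.
Key observation: after the grant the pool drops to (2, 0, 2), which still lets P7 finish first and unwind the rest.
Check on the post-grant state, step by step:
  pool = (2, 0, 2)
  P7 needs (1, 0, 0) <= (2, 0, 2) -> finishes; pool += (0, 1, 1) = (2, 1, 3)
  P4 needs (1, 0, 3) <= (2, 1, 3) -> finishes; pool += (1, 1, 1) = (3, 2, 4)
  P8 needs (3, 1, 1) <= (3, 2, 4) -> finishes; pool += (2, 2, 1) = (5, 4, 5)
  P6 needs (4, 1, 5) <= (5, 4, 5) -> finishes; pool += (0, 1, 0) = (5, 5, 5)
  P2 needs (3, 4, 4) <= (5, 5, 5) -> finishes; pool += (0, 1, 0) = (5, 6, 5)
  P9 needs (1, 6, 1) <= (5, 6, 5) -> finishes; pool += (2, 3, 1) = (7, 9, 6)
  P3 needs (3, 8, 4) <= (7, 9, 6) -> finishes; pool += (0, 2, 1) = (7, 11, 7)


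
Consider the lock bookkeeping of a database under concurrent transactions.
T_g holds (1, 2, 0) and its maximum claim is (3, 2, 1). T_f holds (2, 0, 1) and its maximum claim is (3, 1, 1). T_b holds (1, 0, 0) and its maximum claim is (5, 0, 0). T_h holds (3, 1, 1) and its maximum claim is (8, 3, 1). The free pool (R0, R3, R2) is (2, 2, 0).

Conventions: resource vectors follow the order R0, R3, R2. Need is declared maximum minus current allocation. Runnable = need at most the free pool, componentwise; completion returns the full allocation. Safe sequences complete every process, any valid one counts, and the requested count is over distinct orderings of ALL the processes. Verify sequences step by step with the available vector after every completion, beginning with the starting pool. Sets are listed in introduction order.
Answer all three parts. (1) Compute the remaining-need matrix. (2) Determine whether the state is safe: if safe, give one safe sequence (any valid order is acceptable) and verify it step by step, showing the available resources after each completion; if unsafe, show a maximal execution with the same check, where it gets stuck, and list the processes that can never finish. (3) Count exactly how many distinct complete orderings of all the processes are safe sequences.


(1) Need matrix, components ordered R0, R3, R2:
  T_g: (2, 0, 1)
  T_f: (1, 1, 0)
  T_b: (4, 0, 0)
  T_h: (5, 2, 0)
(2) SAFE. One safe sequence: T_f, T_g, T_b, T_h.
Key observation: the first exact fit in this order is T_g — it needs (2, 0, 1) with (4, 2, 1) free, meeting a requested resource to the last unit.
Verifying each step:
  pool = (2, 2, 0)
  T_f: need (1, 1, 0) fits (2, 2, 0); releases (2, 0, 1), pool now (4, 2, 1)
  T_g: need (2, 0, 1) fits (4, 2, 1); releases (1, 2, 0), pool now (5, 4, 1)
  T_b: need (4, 0, 0) fits (5, 4, 1); releases (1, 0, 0), pool now (6, 4, 1)
  T_h: need (5, 2, 0) fits (6, 4, 1); releases (3, 1, 1), pool now (9, 5, 2)
(3) Exactly 4 of the possible complete orderings are safe sequences.


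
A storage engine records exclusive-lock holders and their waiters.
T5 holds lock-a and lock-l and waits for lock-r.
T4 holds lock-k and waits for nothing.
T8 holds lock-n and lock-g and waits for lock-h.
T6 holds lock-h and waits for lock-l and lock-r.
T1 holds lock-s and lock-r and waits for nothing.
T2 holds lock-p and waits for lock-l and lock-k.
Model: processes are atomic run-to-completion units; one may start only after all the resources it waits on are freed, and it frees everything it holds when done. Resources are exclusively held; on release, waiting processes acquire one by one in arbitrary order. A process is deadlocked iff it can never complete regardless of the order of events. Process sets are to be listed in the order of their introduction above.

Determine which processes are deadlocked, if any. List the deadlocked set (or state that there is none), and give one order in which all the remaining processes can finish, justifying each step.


No process is deadlocked.
Key observation: no waiting chain loops back on itself — every chain ends at a process that waits on nothing, so everyone eventually runs.
One completion order for the rest: T1, T4, T5, T6, T8, T2.
Walking it through:
  T1 waits on nothing -> runs at once and releases lock-s and lock-r
  T4 waits on nothing -> runs at once and releases lock-k
  T5 waits on lock-r — all released -> runs and releases lock-a and lock-l
  T6 waits on lock-l and lock-r — all released -> runs and releases lock-h
  T8 waits on lock-h — all released -> runs and releases lock-n and lock-g
  T2 waits on lock-l and lock-k — all released -> runs and releases lock-p


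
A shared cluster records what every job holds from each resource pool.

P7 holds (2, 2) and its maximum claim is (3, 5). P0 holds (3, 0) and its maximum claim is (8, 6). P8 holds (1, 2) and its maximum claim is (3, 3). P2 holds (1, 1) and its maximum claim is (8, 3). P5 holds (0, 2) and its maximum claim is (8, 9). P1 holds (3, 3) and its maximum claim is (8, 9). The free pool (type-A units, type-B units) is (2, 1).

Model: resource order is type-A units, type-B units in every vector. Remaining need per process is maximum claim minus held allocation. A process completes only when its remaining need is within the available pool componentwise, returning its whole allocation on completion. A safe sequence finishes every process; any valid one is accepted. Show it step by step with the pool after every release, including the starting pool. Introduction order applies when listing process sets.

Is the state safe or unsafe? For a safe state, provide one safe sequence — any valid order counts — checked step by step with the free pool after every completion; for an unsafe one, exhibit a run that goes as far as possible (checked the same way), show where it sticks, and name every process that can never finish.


UNSAFE.
Key observation: after P8, P7 the pool peaks at (5, 5), and each blocked process is short somewhere: P0 on type-B units; P2 on type-A units; P5 on type-A units, type-B units; P1 on type-B units.
Going as far as possible: P8, P7; after that, nothing fits. Walking it through:
  pool = (2, 1)
  P8: need (2, 1) fits (2, 1); releases (1, 2), pool now (3, 3)
  P7: need (1, 3) fits (3, 3); releases (2, 2), pool now (5, 5)
  P0 cannot run: need (5, 6) vs free (5, 5) (insufficient type-B units)
  P2 cannot run: need (7, 2) vs free (5, 5) (insufficient type-A units)
  P5 cannot run: need (8, 7) vs free (5, 5) (insufficient type-A units and type-B units)
  P1 cannot run: need (5, 6) vs free (5, 5) (insufficient type-B units)
Never able to finish: P0, P2, P5 and P1.


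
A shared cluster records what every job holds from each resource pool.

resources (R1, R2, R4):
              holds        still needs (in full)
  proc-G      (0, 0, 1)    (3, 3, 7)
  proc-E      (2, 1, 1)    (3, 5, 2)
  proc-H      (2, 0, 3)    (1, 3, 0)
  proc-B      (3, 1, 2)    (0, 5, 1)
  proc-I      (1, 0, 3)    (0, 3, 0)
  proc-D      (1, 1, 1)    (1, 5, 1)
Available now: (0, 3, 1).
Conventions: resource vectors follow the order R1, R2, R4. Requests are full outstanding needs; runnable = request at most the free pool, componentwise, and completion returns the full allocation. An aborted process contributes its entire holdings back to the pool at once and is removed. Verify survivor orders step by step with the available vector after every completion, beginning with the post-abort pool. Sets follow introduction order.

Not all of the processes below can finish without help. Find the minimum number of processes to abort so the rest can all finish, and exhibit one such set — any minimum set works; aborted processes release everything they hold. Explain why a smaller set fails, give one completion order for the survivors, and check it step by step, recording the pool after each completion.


Abort proc-B and proc-D.
Key observation: no ordering could ever have run proc-E before the abort of proc-B and proc-D; with (4, 2, 3) back in the pool it fits at step 4.
Why nothing smaller works — every single abort fails: proc-G alone leaves proc-E blocked (short on R2); proc-E alone leaves proc-B blocked (short on R2); proc-H alone leaves proc-E blocked (short on R2); proc-B alone leaves proc-E blocked (short on R2); proc-I alone leaves proc-E blocked (short on R2); proc-D alone leaves proc-E blocked (short on R2).
The survivors complete as proc-H, proc-I, proc-G, proc-E. Verifying each step (starting from the post-abort pool):
  pool = (4, 5, 4)
  run proc-H (needs (1, 3, 0), free (4, 5, 4)); after release of (2, 0, 3) the pool is (6, 5, 7)
  run proc-I (needs (0, 3, 0), free (6, 5, 7)); after release of (1, 0, 3) the pool is (7, 5, 10)
  run proc-G (needs (3, 3, 7), free (7, 5, 10)); after release of (0, 0, 1) the pool is (7, 5, 11)
  run proc-E (needs (3, 5, 2), free (7, 5, 11)); after release of (2, 1, 1) the pool is (9, 6, 12)


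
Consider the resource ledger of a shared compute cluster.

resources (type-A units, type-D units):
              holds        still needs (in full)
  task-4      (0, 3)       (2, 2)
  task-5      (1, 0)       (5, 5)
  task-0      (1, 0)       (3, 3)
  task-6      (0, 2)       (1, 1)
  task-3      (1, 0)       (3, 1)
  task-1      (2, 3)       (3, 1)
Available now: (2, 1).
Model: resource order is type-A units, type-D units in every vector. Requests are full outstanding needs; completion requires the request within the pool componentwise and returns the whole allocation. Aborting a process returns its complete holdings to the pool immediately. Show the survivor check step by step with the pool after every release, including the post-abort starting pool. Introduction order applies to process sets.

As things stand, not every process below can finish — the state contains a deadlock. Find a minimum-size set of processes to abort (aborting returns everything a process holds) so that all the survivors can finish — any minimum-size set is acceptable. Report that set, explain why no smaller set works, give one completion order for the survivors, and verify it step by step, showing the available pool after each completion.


Minimum abort set: task-3.
Key observation: before aborting task-3, task-0 was permanently blocked — no order could ever run it; afterwards it completes at step 2.
Minimality: the empty abort set fails — the state is deadlocked as it stands.
Survivors finish in the order: task-6, task-0, task-1, task-4, task-5. Step-by-step check (pool after the aborts first):
  pool = (3, 1)
  task-6: need (1, 1) fits (3, 1); releases (0, 2), pool now (3, 3)
  task-0: need (3, 3) fits (3, 3); releases (1, 0), pool now (4, 3)
  task-1: need (3, 1) fits (4, 3); releases (2, 3), pool now (6, 6)
  task-4: need (2, 2) fits (6, 6); releases (0, 3), pool now (6, 9)
  task-5: need (5, 5) fits (6, 9); releases (1, 0), pool now (7, 9)


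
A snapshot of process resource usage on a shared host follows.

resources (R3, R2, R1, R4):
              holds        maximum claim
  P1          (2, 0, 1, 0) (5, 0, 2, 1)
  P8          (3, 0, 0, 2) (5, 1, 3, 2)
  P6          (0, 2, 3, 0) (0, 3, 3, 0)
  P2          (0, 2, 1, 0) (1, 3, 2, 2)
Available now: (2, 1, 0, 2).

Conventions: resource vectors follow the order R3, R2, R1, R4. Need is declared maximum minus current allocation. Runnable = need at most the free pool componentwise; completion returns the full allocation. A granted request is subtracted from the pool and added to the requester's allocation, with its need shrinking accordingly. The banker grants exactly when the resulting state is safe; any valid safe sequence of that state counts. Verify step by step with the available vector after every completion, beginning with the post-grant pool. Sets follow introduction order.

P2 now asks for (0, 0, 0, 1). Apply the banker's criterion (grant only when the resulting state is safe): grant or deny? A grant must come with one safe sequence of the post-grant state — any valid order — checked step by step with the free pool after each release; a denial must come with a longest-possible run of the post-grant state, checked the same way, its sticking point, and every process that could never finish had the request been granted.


GRANT — the state after the grant stays safe, e.g. via P6, P8, P1, P2.
Key observation: (2, 1, 0, 1) free after granting still covers P6 first, and each release covers the next.
Step-by-step check of the post-grant state:
  pool = (2, 1, 0, 1)
  P6 needs (0, 1, 0, 0) <= (2, 1, 0, 1) -> finishes; pool += (0, 2, 3, 0) = (2, 3, 3, 1)
  P8 needs (2, 1, 3, 0) <= (2, 3, 3, 1) -> finishes; pool += (3, 0, 0, 2) = (5, 3, 3, 3)
  P1 needs (3, 0, 1, 1) <= (5, 3, 3, 3) -> finishes; pool += (2, 0, 1, 0) = (7, 3, 4, 3)
  P2 needs (1, 1, 1, 1) <= (7, 3, 4, 3) -> finishes; pool += (0, 2, 1, 1) = (7, 5, 5, 4)


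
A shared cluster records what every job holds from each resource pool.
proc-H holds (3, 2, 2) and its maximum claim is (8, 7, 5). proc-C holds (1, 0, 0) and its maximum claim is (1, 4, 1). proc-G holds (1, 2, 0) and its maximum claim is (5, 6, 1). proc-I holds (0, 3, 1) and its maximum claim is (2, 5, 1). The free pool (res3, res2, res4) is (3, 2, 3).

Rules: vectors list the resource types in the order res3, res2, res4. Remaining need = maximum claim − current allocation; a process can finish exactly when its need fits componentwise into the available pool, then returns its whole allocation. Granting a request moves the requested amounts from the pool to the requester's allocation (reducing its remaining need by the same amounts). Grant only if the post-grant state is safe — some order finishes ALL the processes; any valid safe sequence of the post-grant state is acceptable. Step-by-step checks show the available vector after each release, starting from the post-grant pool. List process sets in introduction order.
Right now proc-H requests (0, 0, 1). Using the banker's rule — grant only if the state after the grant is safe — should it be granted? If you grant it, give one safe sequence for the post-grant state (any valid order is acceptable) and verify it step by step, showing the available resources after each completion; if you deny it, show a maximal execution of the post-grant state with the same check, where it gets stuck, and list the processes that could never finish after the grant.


GRANT — the state after the grant stays safe, e.g. via proc-I, proc-C, proc-G, proc-H.
Key observation: the transfer keeps a workable pool ((3, 2, 2)); proc-I starts the safe sequence.
Verifying the post-grant state step by step:
  pool = (3, 2, 2)
  run proc-I (needs (2, 2, 0), free (3, 2, 2)); after release of (0, 3, 1) the pool is (3, 5, 3)
  run proc-C (needs (0, 4, 1), free (3, 5, 3)); after release of (1, 0, 0) the pool is (4, 5, 3)
  run proc-G (needs (4, 4, 1), free (4, 5, 3)); after release of (1, 2, 0) the pool is (5, 7, 3)
  run proc-H (needs (5, 5, 2), free (5, 7, 3)); after release of (3, 2, 3) the pool is (8, 9, 6)


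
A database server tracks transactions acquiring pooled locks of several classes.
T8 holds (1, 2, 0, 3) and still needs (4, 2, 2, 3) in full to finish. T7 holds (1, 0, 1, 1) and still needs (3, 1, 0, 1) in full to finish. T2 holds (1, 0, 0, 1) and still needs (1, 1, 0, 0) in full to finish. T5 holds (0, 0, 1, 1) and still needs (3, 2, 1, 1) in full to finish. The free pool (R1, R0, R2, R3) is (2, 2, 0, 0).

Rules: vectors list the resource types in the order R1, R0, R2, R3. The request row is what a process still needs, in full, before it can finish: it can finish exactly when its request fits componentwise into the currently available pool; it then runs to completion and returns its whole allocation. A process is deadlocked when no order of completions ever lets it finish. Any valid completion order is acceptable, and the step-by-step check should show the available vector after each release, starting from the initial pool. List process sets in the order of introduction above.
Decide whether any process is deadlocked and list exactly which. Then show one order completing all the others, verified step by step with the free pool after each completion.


Nothing here is deadlocked.
Key observation: T2 fits the free pool immediately, and its release cascades until everyone finishes.
The rest can finish in the order T2, T7, T5, T8. Verifying each step:
  pool = (2, 2, 0, 0)
  T2 needs (1, 1, 0, 0) <= (2, 2, 0, 0) -> finishes; pool += (1, 0, 0, 1) = (3, 2, 0, 1)
  T7 needs (3, 1, 0, 1) <= (3, 2, 0, 1) -> finishes; pool += (1, 0, 1, 1) = (4, 2, 1, 2)
  T5 needs (3, 2, 1, 1) <= (4, 2, 1, 2) -> finishes; pool += (0, 0, 1, 1) = (4, 2, 2, 3)
  T8 needs (4, 2, 2, 3) <= (4, 2, 2, 3) -> finishes; pool += (1, 2, 0, 3) = (5, 4, 2, 6)


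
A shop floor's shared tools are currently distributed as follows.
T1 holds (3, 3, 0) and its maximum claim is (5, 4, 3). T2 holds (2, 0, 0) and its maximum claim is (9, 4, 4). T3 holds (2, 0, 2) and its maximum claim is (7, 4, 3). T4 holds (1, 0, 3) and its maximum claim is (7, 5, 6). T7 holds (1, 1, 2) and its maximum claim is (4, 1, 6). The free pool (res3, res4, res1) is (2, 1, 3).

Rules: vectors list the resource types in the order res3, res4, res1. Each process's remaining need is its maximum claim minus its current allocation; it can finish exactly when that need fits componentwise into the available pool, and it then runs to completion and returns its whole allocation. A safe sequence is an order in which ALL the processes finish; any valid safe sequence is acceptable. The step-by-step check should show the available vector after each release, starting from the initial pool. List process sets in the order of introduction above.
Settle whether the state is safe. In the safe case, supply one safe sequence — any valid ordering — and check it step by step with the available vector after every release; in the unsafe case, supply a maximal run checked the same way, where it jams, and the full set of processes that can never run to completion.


The state is SAFE; one workable sequence: T1, T3, T2, T7, T4.
Key observation: the order's first zero-slack moment is T1 ((2, 1, 3) needed, (2, 1, 3) free — a requested resource with nothing to spare).
Check, step by step:
  pool = (2, 1, 3)
  T1: need (2, 1, 3) fits (2, 1, 3); releases (3, 3, 0), pool now (5, 4, 3)
  T3: need (5, 4, 1) fits (5, 4, 3); releases (2, 0, 2), pool now (7, 4, 5)
  T2: need (7, 4, 4) fits (7, 4, 5); releases (2, 0, 0), pool now (9, 4, 5)
  T7: need (3, 0, 4) fits (9, 4, 5); releases (1, 1, 2), pool now (10, 5, 7)
  T4: need (6, 5, 3) fits (10, 5, 7); releases (1, 0, 3), pool now (11, 5, 10)


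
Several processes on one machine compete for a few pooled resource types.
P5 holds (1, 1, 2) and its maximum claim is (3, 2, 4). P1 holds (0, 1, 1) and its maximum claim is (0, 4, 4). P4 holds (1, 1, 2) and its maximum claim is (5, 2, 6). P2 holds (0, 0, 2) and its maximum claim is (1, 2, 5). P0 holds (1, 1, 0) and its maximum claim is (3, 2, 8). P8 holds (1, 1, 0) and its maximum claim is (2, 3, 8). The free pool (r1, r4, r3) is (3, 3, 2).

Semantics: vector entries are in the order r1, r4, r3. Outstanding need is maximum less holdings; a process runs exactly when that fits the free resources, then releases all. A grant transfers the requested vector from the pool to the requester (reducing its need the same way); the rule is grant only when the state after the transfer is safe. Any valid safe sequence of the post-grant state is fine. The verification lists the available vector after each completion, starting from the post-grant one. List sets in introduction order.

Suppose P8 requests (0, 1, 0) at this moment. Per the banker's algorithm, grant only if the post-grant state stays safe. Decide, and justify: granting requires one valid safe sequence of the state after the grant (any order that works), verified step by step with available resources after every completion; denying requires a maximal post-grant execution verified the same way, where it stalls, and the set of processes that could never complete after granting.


GRANT — the state after the grant stays safe, e.g. via P5, P4, P2, P0, P8, P1.
Key observation: even at the reduced pool (3, 2, 2), P5 fits immediately, so safety survives the grant.
Check on the post-grant state, step by step:
  pool = (3, 2, 2)
  run P5 (needs (2, 1, 2), free (3, 2, 2)); after release of (1, 1, 2) the pool is (4, 3, 4)
  run P4 (needs (4, 1, 4), free (4, 3, 4)); after release of (1, 1, 2) the pool is (5, 4, 6)
  run P2 (needs (1, 2, 3), free (5, 4, 6)); after release of (0, 0, 2) the pool is (5, 4, 8)
  run P0 (needs (2, 1, 8), free (5, 4, 8)); after release of (1, 1, 0) the pool is (6, 5, 8)
  run P8 (needs (1, 1, 8), free (6, 5, 8)); after release of (1, 2, 0) the pool is (7, 7, 8)
  run P1 (needs (0, 3, 3), free (7, 7, 8)); after release of (0, 1, 1) the pool is (7, 8, 9)


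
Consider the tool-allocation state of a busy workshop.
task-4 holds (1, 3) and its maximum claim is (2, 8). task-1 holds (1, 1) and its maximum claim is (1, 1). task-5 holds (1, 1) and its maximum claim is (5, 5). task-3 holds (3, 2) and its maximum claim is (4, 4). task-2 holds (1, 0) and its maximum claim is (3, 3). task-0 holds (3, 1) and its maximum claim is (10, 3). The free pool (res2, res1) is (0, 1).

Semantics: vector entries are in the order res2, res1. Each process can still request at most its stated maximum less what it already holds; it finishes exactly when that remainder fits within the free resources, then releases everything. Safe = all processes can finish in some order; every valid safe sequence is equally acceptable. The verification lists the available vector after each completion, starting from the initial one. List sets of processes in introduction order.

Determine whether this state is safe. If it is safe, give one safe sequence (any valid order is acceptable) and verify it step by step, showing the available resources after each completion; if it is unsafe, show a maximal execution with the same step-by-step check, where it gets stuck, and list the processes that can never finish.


SAFE, for example via the order task-1, task-3, task-2, task-5, task-4, task-0.
Key observation: task-3 marks the first exact bind of the order: its need (1, 2) fits the free (1, 2) with zero slack on a requested resource.
Step-by-step check:
  pool = (0, 1)
  task-1: need (0, 0) fits (0, 1); releases (1, 1), pool now (1, 2)
  task-3: need (1, 2) fits (1, 2); releases (3, 2), pool now (4, 4)
  task-2: need (2, 3) fits (4, 4); releases (1, 0), pool now (5, 4)
  task-5: need (4, 4) fits (5, 4); releases (1, 1), pool now (6, 5)
  task-4: need (1, 5) fits (6, 5); releases (1, 3), pool now (7, 8)
  task-0: need (7, 2) fits (7, 8); releases (3, 1), pool now (10, 9)


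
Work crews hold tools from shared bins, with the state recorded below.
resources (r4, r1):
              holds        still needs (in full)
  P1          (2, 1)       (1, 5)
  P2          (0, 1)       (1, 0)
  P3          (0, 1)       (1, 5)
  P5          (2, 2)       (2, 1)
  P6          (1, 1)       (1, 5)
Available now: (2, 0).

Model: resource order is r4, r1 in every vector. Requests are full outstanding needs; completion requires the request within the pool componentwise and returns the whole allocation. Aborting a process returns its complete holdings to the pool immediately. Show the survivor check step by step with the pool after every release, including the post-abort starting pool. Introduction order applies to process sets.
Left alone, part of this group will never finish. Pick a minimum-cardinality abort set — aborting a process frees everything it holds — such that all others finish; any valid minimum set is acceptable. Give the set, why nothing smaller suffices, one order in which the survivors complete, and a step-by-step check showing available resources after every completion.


The answer: abort P3 and P6.
Key observation: P1 could never have finished before the abort; with (1, 2) returned by P3 and P6, it fits at step 3.
No one abort is enough; case by case: P1 alone leaves P3 blocked (short on r1); P2 alone leaves P1 blocked (short on r1); P3 alone leaves P1 blocked (short on r1); P5 alone leaves P1 blocked (short on r1); P6 alone leaves P1 blocked (short on r1).
The survivors complete as P5, P2, P1. Step-by-step check (starting from the post-abort pool):
  pool = (3, 2)
  P5: need (2, 1) fits (3, 2); releases (2, 2), pool now (5, 4)
  P2: need (1, 0) fits (5, 4); releases (0, 1), pool now (5, 5)
  P1: need (1, 5) fits (5, 5); releases (2, 1), pool now (7, 6)


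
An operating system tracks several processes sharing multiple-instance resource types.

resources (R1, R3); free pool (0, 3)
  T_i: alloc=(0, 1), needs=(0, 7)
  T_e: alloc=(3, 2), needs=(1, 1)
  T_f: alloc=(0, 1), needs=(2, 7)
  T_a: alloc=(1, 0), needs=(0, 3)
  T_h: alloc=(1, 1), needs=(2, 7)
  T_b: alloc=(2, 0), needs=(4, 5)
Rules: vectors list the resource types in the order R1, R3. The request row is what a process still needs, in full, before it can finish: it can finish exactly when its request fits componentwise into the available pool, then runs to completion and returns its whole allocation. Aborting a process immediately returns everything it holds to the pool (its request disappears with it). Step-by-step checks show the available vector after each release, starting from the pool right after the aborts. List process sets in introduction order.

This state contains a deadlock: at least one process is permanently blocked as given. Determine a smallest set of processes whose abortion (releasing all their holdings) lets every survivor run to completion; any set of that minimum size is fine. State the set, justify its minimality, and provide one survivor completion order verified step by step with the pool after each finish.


Abort T_i and T_h.
Key observation: aborting T_i and T_h returns (1, 2), and T_f — hopeless before — runs at step 2 with the returned capacity in the pool.
No one abort is enough; case by case: T_i alone leaves T_f blocked (short on R3); T_e alone leaves T_i blocked (short on R3); T_f alone leaves T_i blocked (short on R3); T_a alone leaves T_i blocked (short on R3); T_h alone leaves T_i blocked (short on R3); T_b alone leaves T_i blocked (short on R3).
The survivors complete as T_e, T_f, T_a, T_b. Walking it through (starting from the post-abort pool):
  pool = (1, 5)
  T_e needs (1, 1) <= (1, 5) -> finishes; pool += (3, 2) = (4, 7)
  T_f needs (2, 7) <= (4, 7) -> finishes; pool += (0, 1) = (4, 8)
  T_a needs (0, 3) <= (4, 8) -> finishes; pool += (1, 0) = (5, 8)
  T_b needs (4, 5) <= (5, 8) -> finishes; pool += (2, 0) = (7, 8)


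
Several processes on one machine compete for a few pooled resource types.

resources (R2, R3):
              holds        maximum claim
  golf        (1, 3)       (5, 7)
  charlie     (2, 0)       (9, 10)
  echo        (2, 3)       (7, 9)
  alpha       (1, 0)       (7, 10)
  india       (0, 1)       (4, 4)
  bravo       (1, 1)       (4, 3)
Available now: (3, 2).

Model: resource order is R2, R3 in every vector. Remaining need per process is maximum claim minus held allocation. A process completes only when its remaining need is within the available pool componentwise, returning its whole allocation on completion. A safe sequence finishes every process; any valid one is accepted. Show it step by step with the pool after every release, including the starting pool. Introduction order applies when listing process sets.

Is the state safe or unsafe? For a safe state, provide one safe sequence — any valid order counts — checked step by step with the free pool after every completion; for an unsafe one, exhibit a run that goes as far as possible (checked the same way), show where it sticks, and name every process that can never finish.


SAFE. One safe sequence: bravo, india, golf, echo, alpha, charlie.
Key observation: the first exact fit in this order is bravo — it needs (3, 2) with (3, 2) free, meeting a requested resource to the last unit.
Verifying each step:
  pool = (3, 2)
  bravo: need (3, 2) fits (3, 2); releases (1, 1), pool now (4, 3)
  india: need (4, 3) fits (4, 3); releases (0, 1), pool now (4, 4)
  golf: need (4, 4) fits (4, 4); releases (1, 3), pool now (5, 7)
  echo: need (5, 6) fits (5, 7); releases (2, 3), pool now (7, 10)
  alpha: need (6, 10) fits (7, 10); releases (1, 0), pool now (8, 10)
  charlie: need (7, 10) fits (8, 10); releases (2, 0), pool now (10, 10)


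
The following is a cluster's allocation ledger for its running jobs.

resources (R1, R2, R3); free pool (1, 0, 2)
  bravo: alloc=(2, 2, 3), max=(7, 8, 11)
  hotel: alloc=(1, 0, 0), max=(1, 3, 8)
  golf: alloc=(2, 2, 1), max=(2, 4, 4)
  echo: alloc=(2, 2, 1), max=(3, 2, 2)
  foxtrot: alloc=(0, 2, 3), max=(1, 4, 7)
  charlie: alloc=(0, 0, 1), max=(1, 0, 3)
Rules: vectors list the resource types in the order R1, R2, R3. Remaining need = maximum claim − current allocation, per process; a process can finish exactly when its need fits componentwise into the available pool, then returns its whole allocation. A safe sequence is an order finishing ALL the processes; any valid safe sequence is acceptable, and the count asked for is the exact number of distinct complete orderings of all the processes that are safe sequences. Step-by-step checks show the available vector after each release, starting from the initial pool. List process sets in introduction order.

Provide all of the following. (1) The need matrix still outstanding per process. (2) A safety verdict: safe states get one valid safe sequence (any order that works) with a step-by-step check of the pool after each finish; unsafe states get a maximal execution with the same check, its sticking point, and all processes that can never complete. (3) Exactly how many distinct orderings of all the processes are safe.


(1) Outstanding need per process (order R1, R2, R3):
  bravo: (5, 6, 8)
  hotel: (0, 3, 8)
  golf: (0, 2, 3)
  echo: (1, 0, 1)
  foxtrot: (1, 2, 4)
  charlie: (1, 0, 2)
(2) SAFE. One safe sequence: echo, charlie, foxtrot, golf, hotel, bravo.
Key observation: the first exact fit in this order is echo — it needs (1, 0, 1) with (1, 0, 2) free, meeting a requested resource to the last unit.
Walking it through:
  pool = (1, 0, 2)
  echo needs (1, 0, 1) <= (1, 0, 2) -> finishes; pool += (2, 2, 1) = (3, 2, 3)
  charlie needs (1, 0, 2) <= (3, 2, 3) -> finishes; pool += (0, 0, 1) = (3, 2, 4)
  foxtrot needs (1, 2, 4) <= (3, 2, 4) -> finishes; pool += (0, 2, 3) = (3, 4, 7)
  golf needs (0, 2, 3) <= (3, 4, 7) -> finishes; pool += (2, 2, 1) = (5, 6, 8)
  hotel needs (0, 3, 8) <= (5, 6, 8) -> finishes; pool += (1, 0, 0) = (6, 6, 8)
  bravo needs (5, 6, 8) <= (6, 6, 8) -> finishes; pool += (2, 2, 3) = (8, 8, 11)
(3) The exact count: 12 of the possible complete orderings are safe sequences.


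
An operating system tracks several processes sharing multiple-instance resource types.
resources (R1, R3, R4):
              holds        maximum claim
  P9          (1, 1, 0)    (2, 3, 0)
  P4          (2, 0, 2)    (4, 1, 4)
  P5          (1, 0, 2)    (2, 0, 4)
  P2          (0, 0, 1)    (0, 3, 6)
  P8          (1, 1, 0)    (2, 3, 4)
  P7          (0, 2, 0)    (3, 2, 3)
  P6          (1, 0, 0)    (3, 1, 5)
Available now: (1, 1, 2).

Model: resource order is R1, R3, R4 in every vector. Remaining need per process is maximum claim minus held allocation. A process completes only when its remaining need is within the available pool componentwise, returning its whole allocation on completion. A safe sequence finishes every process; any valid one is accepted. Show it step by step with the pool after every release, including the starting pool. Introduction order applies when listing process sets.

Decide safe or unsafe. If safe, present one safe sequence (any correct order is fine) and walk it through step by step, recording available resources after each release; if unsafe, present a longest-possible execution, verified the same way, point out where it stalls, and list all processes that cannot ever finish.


The state is SAFE; one workable sequence: P5, P4, P6, P7, P8, P9, P2.
Key observation: the order's first zero-slack moment is P5 ((1, 0, 2) needed, (1, 1, 2) free — a requested resource with nothing to spare).
Check, step by step:
  pool = (1, 1, 2)
  P5: need (1, 0, 2) fits (1, 1, 2); releases (1, 0, 2), pool now (2, 1, 4)
  P4: need (2, 1, 2) fits (2, 1, 4); releases (2, 0, 2), pool now (4, 1, 6)
  P6: need (2, 1, 5) fits (4, 1, 6); releases (1, 0, 0), pool now (5, 1, 6)
  P7: need (3, 0, 3) fits (5, 1, 6); releases (0, 2, 0), pool now (5, 3, 6)
  P8: need (1, 2, 4) fits (5, 3, 6); releases (1, 1, 0), pool now (6, 4, 6)
  P9: need (1, 2, 0) fits (6, 4, 6); releases (1, 1, 0), pool now (7, 5, 6)
  P2: need (0, 3, 5) fits (7, 5, 6); releases (0, 0, 1), pool now (7, 5, 7)


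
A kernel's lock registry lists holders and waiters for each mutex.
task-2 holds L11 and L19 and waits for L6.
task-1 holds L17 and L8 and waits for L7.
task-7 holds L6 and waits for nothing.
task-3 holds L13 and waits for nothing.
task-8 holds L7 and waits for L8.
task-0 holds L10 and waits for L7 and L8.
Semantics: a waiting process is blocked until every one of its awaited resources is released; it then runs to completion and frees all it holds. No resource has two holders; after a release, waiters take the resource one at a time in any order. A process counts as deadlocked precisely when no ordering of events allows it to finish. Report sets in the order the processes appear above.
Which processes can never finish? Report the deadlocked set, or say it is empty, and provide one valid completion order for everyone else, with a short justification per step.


Deadlocked set: task-1, task-8 and task-0.
Key observation: the wait chain closes on itself along task-1 -> task-8 -> task-1; task-0 waits into the deadlock from upstream.
The rest can finish in the order task-3, task-7, task-2.
Check, step by step:
  run task-3 (it waits on nothing); releases L13
  run task-7 (it waits on nothing); releases L6
  task-2 waits on L6 — all released -> runs and releases L11 and L19


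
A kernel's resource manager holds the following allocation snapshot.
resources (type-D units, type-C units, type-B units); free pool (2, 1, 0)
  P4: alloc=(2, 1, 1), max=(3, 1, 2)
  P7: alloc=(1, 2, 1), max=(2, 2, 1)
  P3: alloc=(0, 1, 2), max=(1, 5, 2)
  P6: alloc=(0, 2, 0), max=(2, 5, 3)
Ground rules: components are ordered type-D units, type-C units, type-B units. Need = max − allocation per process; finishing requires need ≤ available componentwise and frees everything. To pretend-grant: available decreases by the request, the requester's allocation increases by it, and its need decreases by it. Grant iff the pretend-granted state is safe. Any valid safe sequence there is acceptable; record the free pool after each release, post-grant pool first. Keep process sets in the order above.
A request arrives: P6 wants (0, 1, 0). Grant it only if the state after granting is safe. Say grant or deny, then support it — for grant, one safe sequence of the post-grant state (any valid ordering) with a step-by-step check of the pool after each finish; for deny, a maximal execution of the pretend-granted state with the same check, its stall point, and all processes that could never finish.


DENY — the pretend-granted state is unsafe.
Key observation: after P7, P4 the pool peaks at (5, 3, 2), and each blocked process is short somewhere: P3 on type-C units; P6 on type-B units.
After a pretend grant, a maximal execution: P7, P4 — then nothing else fits. Verifying each step:
  pool = (2, 0, 0)
  P7: need (1, 0, 0) fits (2, 0, 0); releases (1, 2, 1), pool now (3, 2, 1)
  P4: need (1, 0, 1) fits (3, 2, 1); releases (2, 1, 1), pool now (5, 3, 2)
  P3 still needs (1, 4, 0) but only (5, 3, 2) is free — short on type-C units
  P6 still needs (2, 2, 3) but only (5, 3, 2) is free — short on type-B units
Had the request been granted, P3 and P6 could never finish.
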